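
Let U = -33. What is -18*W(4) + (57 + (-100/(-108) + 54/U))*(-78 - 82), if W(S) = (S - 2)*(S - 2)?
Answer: -2696264/297 ≈ -9078.3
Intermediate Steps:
W(S) = (-2 + S)² (W(S) = (-2 + S)*(-2 + S) = (-2 + S)²)
-18*W(4) + (57 + (-100/(-108) + 54/U))*(-78 - 82) = -18*(-2 + 4)² + (57 + (-100/(-108) + 54/(-33)))*(-78 - 82) = -18*2² + (57 + (-100*(-1/108) + 54*(-1/33)))*(-160) = -18*4 + (57 + (25/27 - 18/11))*(-160) = -72 + (57 - 211/297)*(-160) = -72 + (16718/297)*(-160) = -72 - 2674880/297 = -2696264/297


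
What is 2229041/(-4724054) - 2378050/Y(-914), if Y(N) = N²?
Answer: -1637021068742/493306976923 ≈ -3.3185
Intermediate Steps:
2229041/(-4724054) - 2378050/Y(-914) = 2229041/(-4724054) - 2378050/((-914)²) = 2229041*(-1/4724054) - 2378050/835396 = -2229041/4724054 - 2378050*1/835396 = -2229041/4724054 - 1189025/417698 = -1637021068742/493306976923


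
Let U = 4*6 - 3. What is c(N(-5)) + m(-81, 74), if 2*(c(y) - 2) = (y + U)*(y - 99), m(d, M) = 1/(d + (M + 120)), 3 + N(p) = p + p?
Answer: -50397/113 ≈ -445.99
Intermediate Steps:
U = 21 (U = 24 - 3 = 21)
N(p) = -3 + 2*p (N(p) = -3 + (p + p) = -3 + 2*p)
m(d, M) = 1/(120 + M + d) (m(d, M) = 1/(d + (120 + M)) = 1/(120 + M + d))
c(y) = 2 + (-99 + y)*(21 + y)/2 (c(y) = 2 + ((y + 21)*(y - 99))/2 = 2 + ((21 + y)*(-99 + y))/2 = 2 + ((-99 + y)*(21 + y))/2 = 2 + (-99 + y)*(21 + y)/2)
c(N(-5)) + m(-81, 74) = (-2075/2 + (-3 + 2*(-5))**2/2 - 39*(-3 + 2*(-5))) + 1/(120 + 74 - 81) = (-2075/2 + (-3 - 10)**2/2 - 39*(-3 - 10)) + 1/113 = (-2075/2 + (1/2)*(-13)**2 - 39*(-13)) + 1/113 = (-2075/2 + (1/2)*169 + 507) + 1/113 = (-2075/2 + 169/2 + 507) + 1/113 = -446 + 1/113 = -50397/113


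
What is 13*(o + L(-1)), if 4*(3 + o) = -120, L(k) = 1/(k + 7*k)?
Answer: -3445/8 ≈ -430.63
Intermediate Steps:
L(k) = 1/(8*k)
o = -33 (o = -3 + (1/4)*(-120) = -3 - 30 = -33)
13*(o + L(-1)) = 13*(-33 + (1/8)/(-1)) = 13*(-33 + (1/8)*(-1)) = 13*(-33 - 1/8) = 13*(-265/8) = -3445/8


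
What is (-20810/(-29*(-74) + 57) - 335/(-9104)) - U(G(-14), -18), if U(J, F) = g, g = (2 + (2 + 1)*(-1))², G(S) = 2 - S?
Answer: -208772347/20056112 ≈ -10.409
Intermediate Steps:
g = 1 (g = (2 + 3*(-1))² = (2 - 3)² = (-1)² = 1)
U(J, F) = 1
(-20810/(-29*(-74) + 57) - 335/(-9104)) - U(G(-14), -18) = (-20810/(-29*(-74) + 57) - 335/(-9104)) - 1*1 = (-20810/(2146 + 57) - 335*(-1/9104)) - 1 = (-20810/2203 + 335/9104) - 1 = -188716235/20056112 - 1 = -208772347/20056112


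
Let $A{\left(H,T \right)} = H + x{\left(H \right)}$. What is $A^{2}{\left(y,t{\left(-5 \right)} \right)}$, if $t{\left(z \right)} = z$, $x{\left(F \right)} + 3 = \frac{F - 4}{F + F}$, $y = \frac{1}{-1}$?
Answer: $\frac{9}{4} \approx 2.25$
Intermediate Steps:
$y = -1$
$x{\left(F \right)} = -3 + \frac{-4 + F}{2 F}$ ($x{\left(F \right)} = -3 + \frac{F - 4}{F + F} = -3 + \frac{-4 + F}{2 F}$)
$A{\left(H,T \right)} = - \frac{5}{2} + H - \frac{2}{H}$ ($A{\left(H,T \right)} = H - \left(\frac{5}{2} + \frac{2}{H}\right) = - \frac{5}{2} + H - \frac{2}{H}$)
$A^{2}{\left(y,t{\left(-5 \right)} \right)} = \left(- \frac{5}{2} - 1 - \frac{2}{-1}\right)^{2} = \left(- \frac{5}{2} - 1 - -2\right)^{2} = \left(- \frac{5}{2} - 1 + 2\right)^{2} = \left(- \frac{3}{2}\right)^{2} = \frac{9}{4}$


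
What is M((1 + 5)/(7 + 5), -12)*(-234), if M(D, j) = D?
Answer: -117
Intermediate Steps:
M((1 + 5)/(7 + 5), -12)*(-234) = ((1 + 5)/(7 + 5))*(-234) = (6/12)*(-234) = (6*(1/12))*(-234) = (½)*(-234) = -117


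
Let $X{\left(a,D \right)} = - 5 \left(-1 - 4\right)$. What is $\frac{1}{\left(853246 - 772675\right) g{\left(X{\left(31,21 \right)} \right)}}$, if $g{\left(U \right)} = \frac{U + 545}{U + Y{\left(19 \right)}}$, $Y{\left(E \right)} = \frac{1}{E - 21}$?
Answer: $\frac{49}{91850940} \approx 5.3347 \cdot 10^{-7}$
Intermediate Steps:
$Y{\left(E \right)} = \frac{1}{-21 + E}$
$X{\left(a,D \right)} = 25$ ($X{\left(a,D \right)} = \left(-5\right) \left(-5\right) = 25$)
$g{\left(U \right)} = \frac{545 + U}{- \frac{1}{2} + U}$ ($g{\left(U \right)} = \frac{U + 545}{U + \frac{1}{-21 + 19}} = \frac{545 + U}{U + \frac{1}{-2}} = \frac{545 + U}{U - \frac{1}{2}} = \frac{545 + U}{- \frac{1}{2} + U}$)
$\frac{1}{\left(853246 - 772675\right) g{\left(X{\left(31,21 \right)} \right)}} = \frac{1}{\left(853246 - 772675\right) \frac{2 \left(545 + 25\right)}{-1 + 2 \cdot 25}} = \frac{1}{80571 \cdot 2 \frac{1}{-1 + 50} \cdot 570} = \frac{1}{80571 \cdot 2 \cdot \frac{1}{49} \cdot 570} = \frac{1}{80571 \cdot \frac{1140}{49}} = \frac{1}{80571} \cdot \frac{49}{1140} = \frac{49}{91850940}$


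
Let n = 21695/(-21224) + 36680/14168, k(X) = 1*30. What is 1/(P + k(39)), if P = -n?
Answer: 5369672/152677275 ≈ 0.035170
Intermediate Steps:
k(X) = 30
n = 8412885/5369672 (n = 21695*(-1/21224) + 36680*(1/14168) = -21695/21224 + 655/253 = 8412885/5369672 ≈ 1.5667)
P = -8412885/5369672 (P = -1*8412885/5369672 = -8412885/5369672 ≈ -1.5667)
1/(P + k(39)) = 1/(-8412885/5369672 + 30) = 1/(152677275/5369672) = 5369672/152677275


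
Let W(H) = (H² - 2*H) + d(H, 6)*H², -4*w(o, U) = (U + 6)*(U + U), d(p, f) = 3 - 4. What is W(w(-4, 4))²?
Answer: 1600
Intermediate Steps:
d(p, f) = -1
w(o, U) = -U*(6 + U)/2 (w(o, U) = -(U + 6)*(U + U)/4 = -(6 + U)*2*U/4 = -U*(6 + U)/2)
W(H) = -2*H (W(H) = (H² - 2*H) - H² = -2*H)
W(w(-4, 4))² = (-(-1)*4*(6 + 4))² = (-(-1)*4*10)² = (-2*(-20))² = 40² = 1600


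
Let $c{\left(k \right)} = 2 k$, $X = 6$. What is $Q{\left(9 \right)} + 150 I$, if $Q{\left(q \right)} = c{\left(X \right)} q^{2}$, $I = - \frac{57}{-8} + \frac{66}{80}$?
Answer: $\frac{4329}{2} \approx 2164.5$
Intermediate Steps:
$I = \frac{159}{20}$ ($I = \left(-57\right) \left(- \frac{1}{8}\right) + 66 \cdot \frac{1}{80} = \frac{57}{8} + \frac{33}{40} = \frac{159}{20} \approx 7.95$)
$Q{\left(q \right)} = 12 q^{2}$ ($Q{\left(q \right)} = 2 \cdot 6 q^{2} = 12 q^{2}$)
$Q{\left(9 \right)} + 150 I = 12 \cdot 9^{2} + 150 \cdot \frac{159}{20} = 12 \cdot 81 + \frac{2385}{2} = 972 + \frac{2385}{2} = \frac{4329}{2}$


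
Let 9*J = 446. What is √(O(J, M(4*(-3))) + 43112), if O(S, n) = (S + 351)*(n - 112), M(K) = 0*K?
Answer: 2*I*√3938/3 ≈ 41.836*I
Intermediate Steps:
J = 446/9 (J = (⅑)*446 = 446/9 ≈ 49.556)
M(K) = 0
O(S, n) = (-112 + n)*(351 + S) (O(S, n) = (351 + S)*(-112 + n) = (-112 + n)*(351 + S))
√(O(J, M(4*(-3))) + 43112) = √((-39312 - 112*446/9 + 351*0 + (446/9)*0) + 43112) = √((-39312 - 49952/9 + 0 + 0) + 43112) = √(-403760/9 + 43112) = √(-15752/9) = 2*I*√3938/3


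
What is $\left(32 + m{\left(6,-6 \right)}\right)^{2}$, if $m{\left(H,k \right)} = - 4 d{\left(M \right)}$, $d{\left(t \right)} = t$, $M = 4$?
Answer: $256$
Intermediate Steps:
$m{\left(H,k \right)} = -16$ ($m{\left(H,k \right)} = \left(-4\right) 4 = -16$)
$\left(32 + m{\left(6,-6 \right)}\right)^{2} = \left(32 - 16\right)^{2} = 16^{2} = 256$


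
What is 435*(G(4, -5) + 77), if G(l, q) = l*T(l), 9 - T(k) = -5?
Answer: 57855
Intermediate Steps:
T(k) = 14 (T(k) = 9 - 1*(-5) = 9 + 5 = 14)
G(l, q) = 14*l (G(l, q) = l*14 = 14*l)
435*(G(4, -5) + 77) = 435*(14*4 + 77) = 435*(56 + 77) = 435*133 = 57855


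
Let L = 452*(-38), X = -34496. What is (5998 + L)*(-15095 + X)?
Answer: 554328198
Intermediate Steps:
L = -17176
(5998 + L)*(-15095 + X) = (5998 - 17176)*(-15095 - 34496) = -11178*(-49591) = 554328198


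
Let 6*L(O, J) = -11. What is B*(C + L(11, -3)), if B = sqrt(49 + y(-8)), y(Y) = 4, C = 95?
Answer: 559*sqrt(53)/6 ≈ 678.26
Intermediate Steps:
L(O, J) = -11/6 (L(O, J) = (1/6)*(-11) = -11/6)
B = sqrt(53) (B = sqrt(49 + 4) = sqrt(53) ≈ 7.2801)
B*(C + L(11, -3)) = sqrt(53)*(95 - 11/6) = sqrt(53)*(559/6) = 559*sqrt(53)/6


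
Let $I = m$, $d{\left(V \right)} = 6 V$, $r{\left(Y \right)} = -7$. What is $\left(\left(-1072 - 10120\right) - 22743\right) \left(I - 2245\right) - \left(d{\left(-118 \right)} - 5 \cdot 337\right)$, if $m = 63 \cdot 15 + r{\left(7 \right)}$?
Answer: $44355438$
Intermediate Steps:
$m = 938$ ($m = 63 \cdot 15 - 7 = 945 - 7 = 938$)
$I = 938$
$\left(\left(-1072 - 10120\right) - 22743\right) \left(I - 2245\right) - \left(d{\left(-118 \right)} - 5 \cdot 337\right) = \left(\left(-1072 - 10120\right) - 22743\right) \left(938 - 2245\right) - \left(6 \left(-118\right) - 5 \cdot 337\right) = \left(-11192 - 22743\right) \left(-1307\right) - \left(-708 - 1685\right) = \left(-33935\right) \left(-1307\right) - \left(-708 - 1685\right) = 44353045 - -2393 = 44353045 + 2393 = 44355438$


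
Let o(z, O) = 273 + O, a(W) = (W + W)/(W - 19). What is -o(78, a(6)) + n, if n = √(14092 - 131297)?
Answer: -3537/13 + I*√117205 ≈ -272.08 + 342.35*I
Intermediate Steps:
a(W) = 2*W/(-19 + W) (a(W) = (2*W)/(-19 + W) = 2*W/(-19 + W))
n = I*√117205 (n = √(-117205) = I*√117205 ≈ 342.35*I)
-o(78, a(6)) + n = -(273 + 2*6/(-19 + 6)) + I*√117205 = -(273 + 2*6/(-13)) + I*√117205 = -(273 + 2*6*(-1/13)) + I*√117205 = -(273 - 12/13) + I*√117205 = -1*3537/13 + I*√117205 = -3537/13 + I*√117205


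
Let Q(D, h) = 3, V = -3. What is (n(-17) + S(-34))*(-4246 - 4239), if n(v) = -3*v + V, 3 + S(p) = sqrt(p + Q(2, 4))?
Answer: -381825 - 8485*I*sqrt(31) ≈ -3.8183e+5 - 47243.0*I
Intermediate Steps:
S(p) = -3 + sqrt(3 + p) (S(p) = -3 + sqrt(p + 3) = -3 + sqrt(3 + p))
n(v) = -3 - 3*v (n(v) = -3*v - 3 = -3 - 3*v)
(n(-17) + S(-34))*(-4246 - 4239) = ((-3 - 3*(-17)) + (-3 + sqrt(3 - 34)))*(-4246 - 4239) = ((-3 + 51) + (-3 + sqrt(-31)))*(-8485) = (48 + (-3 + I*sqrt(31)))*(-8485) = (45 + I*sqrt(31))*(-8485) = -381825 - 8485*I*sqrt(31)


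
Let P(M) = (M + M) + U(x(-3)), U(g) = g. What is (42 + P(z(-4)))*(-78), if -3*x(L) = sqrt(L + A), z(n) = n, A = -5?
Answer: -2652 + 52*I*sqrt(2) ≈ -2652.0 + 73.539*I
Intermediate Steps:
x(L) = -sqrt(-5 + L)/3 (x(L) = -sqrt(L - 5)/3 = -sqrt(-5 + L)/3)
P(M) = 2*M - 2*I*sqrt(2)/3 (P(M) = (M + M) - sqrt(-5 - 3)/3 = 2*M - 2*I*sqrt(2)/3)
(42 + P(z(-4)))*(-78) = (42 + (2*(-4) - 2*I*sqrt(2)/3))*(-78) = (42 + (-8 - 2*I*sqrt(2)/3))*(-78) = (34 - 2*I*sqrt(2)/3)*(-78) = -2652 + 52*I*sqrt(2)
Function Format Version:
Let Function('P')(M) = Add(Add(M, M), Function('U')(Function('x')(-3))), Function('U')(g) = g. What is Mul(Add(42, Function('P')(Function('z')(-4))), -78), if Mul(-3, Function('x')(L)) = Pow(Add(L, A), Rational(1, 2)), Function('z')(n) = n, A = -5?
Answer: Add(-2652, Mul(52, I, Pow(2, Rational(1, 2)))) ≈ Add(-2652.0, Mul(73.539, I))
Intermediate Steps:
Function('x')(L) = Mul(Rational(-1, 3), Pow(Add(-5, L), Rational(1, 2))) (Function('x')(L) = Mul(Rational(-1, 3), Pow(Add(L, -5), Rational(1, 2))) = Mul(Rational(-1, 3), Pow(Add(-5, L), Rational(1, 2))))
Function('P')(M) = Add(Mul(2, M), Mul(Rational(-2, 3), I, Pow(2, Rational(1, 2)))) (Function('P')(M) = Add(Add(M, M), Mul(Rational(-1, 3), Pow(Add(-5, -3), Rational(1, 2)))) = Add(Mul(2, M), Mul(Rational(-1, 3), Pow(-8, Rational(1, 2)))) = Add(Mul(2, M), Mul(Rational(-1, 3), Mul(2, I, Pow(2, Rational(1, 2))))) = Add(Mul(2, M), Mul(Rational(-2, 3), I, Pow(2, Rational(1, 2)))))
Mul(Add(42, Function('P')(Function('z')(-4))), -78) = Mul(Add(42, Add(Mul(2, -4), Mul(Rational(-2, 3), I, Pow(2, Rational(1, 2))))), -78) = Mul(Add(42, Add(-8, Mul(Rational(-2, 3), I, Pow(2, Rational(1, 2))))), -78) = Mul(Add(34, Mul(Rational(-2, 3), I, Pow(2, Rational(1, 2)))), -78) = Add(-2652, Mul(52, I, Pow(2, Rational(1, 2))))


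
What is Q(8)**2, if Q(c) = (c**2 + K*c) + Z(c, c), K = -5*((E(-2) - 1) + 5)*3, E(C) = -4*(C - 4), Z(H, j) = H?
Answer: 10810944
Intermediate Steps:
E(C) = 16 - 4*C (E(C) = -4*(-4 + C) = 16 - 4*C)
K = -420 (K = -5*(((16 - 4*(-2)) - 1) + 5)*3 = -5*(((16 + 8) - 1) + 5)*3 = -5*((24 - 1) + 5)*3 = -5*(23 + 5)*3 = -5*28*3 = -140*3 = -420)
Q(c) = c**2 - 419*c (Q(c) = (c**2 - 420*c) + c = c**2 - 419*c)
Q(8)**2 = (8*(-419 + 8))**2 = (8*(-411))**2 = (-3288)**2 = 10810944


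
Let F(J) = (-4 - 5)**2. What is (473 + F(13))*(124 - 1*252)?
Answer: -70912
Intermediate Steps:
F(J) = 81 (F(J) = (-9)**2 = 81)
(473 + F(13))*(124 - 1*252) = (473 + 81)*(124 - 1*252) = 554*(124 - 252) = 554*(-128) = -70912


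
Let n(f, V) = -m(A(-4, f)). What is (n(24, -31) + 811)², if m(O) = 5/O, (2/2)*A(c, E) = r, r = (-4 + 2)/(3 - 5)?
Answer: 649636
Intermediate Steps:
r = 1 (r = -2/(-2) = -2*(-½) = 1)
A(c, E) = 1
n(f, V) = -5 (n(f, V) = -5/1 = -5)
(n(24, -31) + 811)² = (-5 + 811)² = 806² = 649636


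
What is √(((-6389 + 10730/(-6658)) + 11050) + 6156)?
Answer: 6*√3329409467/3329 ≈ 104.00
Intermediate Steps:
√(((-6389 + 10730/(-6658)) + 11050) + 6156) = √(((-6389 + 10730*(-1/6658)) + 11050) + 6156) = √(((-6389 - 5365/3329) + 11050) + 6156) = √((-21274346/3329 + 11050) + 6156) = √(15511104/3329 + 6156) = √(36004428/3329) = 6*√3329409467/3329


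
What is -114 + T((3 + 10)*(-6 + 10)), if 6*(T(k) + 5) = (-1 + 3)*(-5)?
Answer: -362/3 ≈ -120.67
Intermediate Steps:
T(k) = -20/3 (T(k) = -5 + ((-1 + 3)*(-5))/6 = -5 + (2*(-5))/6 = -5 + (⅙)*(-10) = -5 - 5/3 = -20/3)
-114 + T((3 + 10)*(-6 + 10)) = -114 - 20/3 = -362/3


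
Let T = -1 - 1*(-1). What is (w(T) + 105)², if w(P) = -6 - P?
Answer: 9801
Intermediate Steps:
T = 0 (T = -1 + 1 = 0)
(w(T) + 105)² = ((-6 - 1*0) + 105)² = ((-6 + 0) + 105)² = (-6 + 105)² = 99² = 9801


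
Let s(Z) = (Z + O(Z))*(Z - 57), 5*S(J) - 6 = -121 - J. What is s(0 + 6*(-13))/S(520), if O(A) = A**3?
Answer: -64075050/127 ≈ -5.0453e+5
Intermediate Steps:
S(J) = -23 - J/5 (S(J) = 6/5 + (-121 - J)/5 = 6/5 + (-121/5 - J/5) = -23 - J/5)
s(Z) = (-57 + Z)*(Z + Z**3) (s(Z) = (Z + Z**3)*(Z - 57) = (Z + Z**3)*(-57 + Z) = (-57 + Z)*(Z + Z**3))
s(0 + 6*(-13))/S(520) = ((0 + 6*(-13))*(-57 + (0 + 6*(-13)) + (0 + 6*(-13))**3 - 57*(0 + 6*(-13))**2))/(-23 - 1/5*520) = ((0 - 78)*(-57 + (0 - 78) + (0 - 78)**3 - 57*(0 - 78)**2))/(-23 - 104) = -78*(-57 - 78 + (-78)**3 - 57*(-78)**2)/(-127) = -78*(-57 - 78 - 474552 - 57*6084)*(-1/127) = -78*(-57 - 78 - 474552 - 346788)*(-1/127) = -78*(-821475)*(-1/127) = 64075050*(-1/127) = -64075050/127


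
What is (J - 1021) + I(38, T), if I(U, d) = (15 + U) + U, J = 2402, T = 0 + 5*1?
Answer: 1472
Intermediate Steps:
T = 5 (T = 0 + 5 = 5)
I(U, d) = 15 + 2*U
(J - 1021) + I(38, T) = (2402 - 1021) + (15 + 2*38) = 1381 + (15 + 76) = 1381 + 91 = 1472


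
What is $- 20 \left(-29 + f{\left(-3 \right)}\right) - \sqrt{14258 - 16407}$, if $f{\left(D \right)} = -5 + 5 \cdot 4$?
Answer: $280 - i \sqrt{2149} \approx 280.0 - 46.357 i$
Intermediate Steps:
$f{\left(D \right)} = 15$ ($f{\left(D \right)} = -5 + 20 = 15$)
$- 20 \left(-29 + f{\left(-3 \right)}\right) - \sqrt{14258 - 16407} = - 20 \left(-29 + 15\right) - \sqrt{14258 - 16407} = \left(-20\right) \left(-14\right) - \sqrt{-2149} = 280 - i \sqrt{2149}$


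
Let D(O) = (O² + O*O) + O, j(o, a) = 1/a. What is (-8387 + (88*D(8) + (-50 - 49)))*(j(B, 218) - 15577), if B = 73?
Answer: -5912061685/109 ≈ -5.4239e+7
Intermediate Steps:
D(O) = O + 2*O² (D(O) = (O² + O²) + O = 2*O² + O = O + 2*O²)
(-8387 + (88*D(8) + (-50 - 49)))*(j(B, 218) - 15577) = (-8387 + (88*(8*(1 + 2*8)) + (-50 - 49)))*(1/218 - 15577) = (-8387 + (88*(8*(1 + 16)) - 99))*(1/218 - 15577) = (-8387 + (88*(8*17) - 99))*(-3395785/218) = (-8387 + (88*136 - 99))*(-3395785/218) = (-8387 + (11968 - 99))*(-3395785/218) = (-8387 + 11869)*(-3395785/218) = 3482*(-3395785/218) = -5912061685/109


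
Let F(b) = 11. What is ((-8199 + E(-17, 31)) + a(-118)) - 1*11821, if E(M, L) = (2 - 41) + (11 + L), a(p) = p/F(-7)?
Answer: -220305/11 ≈ -20028.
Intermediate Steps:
a(p) = p/11
E(M, L) = -28 + L (E(M, L) = -39 + (11 + L) = -28 + L)
((-8199 + E(-17, 31)) + a(-118)) - 1*11821 = ((-8199 + (-28 + 31)) + (1/11)*(-118)) - 1*11821 = ((-8199 + 3) - 118/11) - 11821 = (-8196 - 118/11) - 11821 = -90274/11 - 11821 = -220305/11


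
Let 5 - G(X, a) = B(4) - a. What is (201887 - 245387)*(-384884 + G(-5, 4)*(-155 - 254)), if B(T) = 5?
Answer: 16813620000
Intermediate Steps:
G(X, a) = a (G(X, a) = 5 - (5 - a) = 5 + (-5 + a) = a)
(201887 - 245387)*(-384884 + G(-5, 4)*(-155 - 254)) = (201887 - 245387)*(-384884 + 4*(-155 - 254)) = -43500*(-384884 + 4*(-409)) = -43500*(-384884 - 1636) = -43500*(-386520) = 16813620000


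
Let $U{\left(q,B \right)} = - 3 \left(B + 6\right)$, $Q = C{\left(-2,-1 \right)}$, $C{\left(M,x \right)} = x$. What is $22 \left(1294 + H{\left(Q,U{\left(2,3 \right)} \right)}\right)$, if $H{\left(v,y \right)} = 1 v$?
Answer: $28446$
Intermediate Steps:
$Q = -1$
$U{\left(q,B \right)} = -18 - 3 B$ ($U{\left(q,B \right)} = - 3 \left(6 + B\right) = -18 - 3 B$)
$H{\left(v,y \right)} = v$
$22 \left(1294 + H{\left(Q,U{\left(2,3 \right)} \right)}\right) = 22 \left(1294 - 1\right) = 22 \cdot 1293 = 28446$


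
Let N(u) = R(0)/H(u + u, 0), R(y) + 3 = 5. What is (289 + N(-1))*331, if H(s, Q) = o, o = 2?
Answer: 95990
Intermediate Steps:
H(s, Q) = 2
R(y) = 2 (R(y) = -3 + 5 = 2)
N(u) = 1 (N(u) = 2/2 = 2*(1/2) = 1)
(289 + N(-1))*331 = (289 + 1)*331 = 290*331 = 95990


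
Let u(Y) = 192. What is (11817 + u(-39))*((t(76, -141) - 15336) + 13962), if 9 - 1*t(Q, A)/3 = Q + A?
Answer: -13834368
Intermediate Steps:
t(Q, A) = 27 - 3*A - 3*Q (t(Q, A) = 27 - 3*(Q + A) = 27 - 3*(A + Q) = 27 + (-3*A - 3*Q) = 27 - 3*A - 3*Q)
(11817 + u(-39))*((t(76, -141) - 15336) + 13962) = (11817 + 192)*(((27 - 3*(-141) - 3*76) - 15336) + 13962) = 12009*(((27 + 423 - 228) - 15336) + 13962) = 12009*((222 - 15336) + 13962) = 12009*(-15114 + 13962) = 12009*(-1152) = -13834368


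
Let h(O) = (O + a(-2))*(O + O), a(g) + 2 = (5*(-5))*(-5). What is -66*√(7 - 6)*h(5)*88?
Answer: -7434240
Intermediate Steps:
a(g) = 123 (a(g) = -2 + (5*(-5))*(-5) = -2 - 25*(-5) = -2 + 125 = 123)
h(O) = 2*O*(123 + O) (h(O) = (O + 123)*(O + O) = (123 + O)*(2*O) = 2*O*(123 + O))
-66*√(7 - 6)*h(5)*88 = -66*√(7 - 6)*2*5*(123 + 5)*88 = -66*√1*2*5*128*88 = -66*1280*88 = -84480*88 = -7434240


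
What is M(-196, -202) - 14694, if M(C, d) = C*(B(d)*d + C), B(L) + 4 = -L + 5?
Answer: 8060898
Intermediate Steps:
B(L) = 1 - L (B(L) = -4 + (-L + 5) = -4 + (5 - L) = 1 - L)
M(C, d) = C*(C + d*(1 - d)) (M(C, d) = C*((1 - d)*d + C) = C*(d*(1 - d) + C) = C*(C + d*(1 - d)))
M(-196, -202) - 14694 = -196*(-196 - 1*(-202)*(-1 - 202)) - 14694 = -196*(-196 - 1*(-202)*(-203)) - 14694 = -196*(-196 - 41006) - 14694 = -196*(-41202) - 14694 = 8075592 - 14694 = 8060898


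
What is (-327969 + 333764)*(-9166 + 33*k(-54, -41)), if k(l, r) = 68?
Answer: -40112990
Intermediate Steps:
(-327969 + 333764)*(-9166 + 33*k(-54, -41)) = (-327969 + 333764)*(-9166 + 33*68) = 5795*(-9166 + 2244) = 5795*(-6922) = -40112990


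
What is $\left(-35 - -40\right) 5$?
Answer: $25$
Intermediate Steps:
$\left(-35 - -40\right) 5 = \left(-35 + 40\right) 5 = 5 \cdot 5 = 25$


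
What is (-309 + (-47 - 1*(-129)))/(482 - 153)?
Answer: -227/329 ≈ -0.68997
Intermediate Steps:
(-309 + (-47 - 1*(-129)))/(482 - 153) = (-309 + (-47 + 129))/329 = (-309 + 82)*(1/329) = -227*1/329 = -227/329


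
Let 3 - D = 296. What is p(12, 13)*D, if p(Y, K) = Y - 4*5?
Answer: 2344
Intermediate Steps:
p(Y, K) = -20 + Y (p(Y, K) = Y - 20 = -20 + Y)
D = -293 (D = 3 - 1*296 = 3 - 296 = -293)
p(12, 13)*D = (-20 + 12)*(-293) = -8*(-293) = 2344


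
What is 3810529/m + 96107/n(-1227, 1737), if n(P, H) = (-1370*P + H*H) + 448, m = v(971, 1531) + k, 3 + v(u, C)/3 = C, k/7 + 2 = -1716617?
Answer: -16749765071960/56438487933643 ≈ -0.29678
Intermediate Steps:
k = -12016333 (k = -14 + 7*(-1716617) = -14 - 12016319 = -12016333)
v(u, C) = -9 + 3*C
m = -12011749 (m = (-9 + 3*1531) - 12016333 = (-9 + 4593) - 12016333 = 4584 - 12016333 = -12011749)
n(P, H) = 448 + H**2 - 1370*P (n(P, H) = (-1370*P + H**2) + 448 = (H**2 - 1370*P) + 448 = 448 + H**2 - 1370*P)
3810529/m + 96107/n(-1227, 1737) = 3810529/(-12011749) + 96107/(448 + 1737**2 - 1370*(-1227)) = 3810529*(-1/12011749) + 96107/(448 + 3017169 + 1680990) = -3810529/12011749 + 96107/4698607 = -16749765071960/56438487933643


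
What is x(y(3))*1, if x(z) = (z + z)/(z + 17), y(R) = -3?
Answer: -3/7 ≈ -0.42857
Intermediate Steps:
x(z) = 2*z/(17 + z) (x(z) = (2*z)/(17 + z) = 2*z/(17 + z))
x(y(3))*1 = (2*(-3)/(17 - 3))*1 = (2*(-3)/14)*1 = (2*(-3)*(1/14))*1 = -3/7*1 = -3/7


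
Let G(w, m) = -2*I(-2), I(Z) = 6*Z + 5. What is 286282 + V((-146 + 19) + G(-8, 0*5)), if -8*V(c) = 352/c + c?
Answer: 258812049/904 ≈ 2.8630e+5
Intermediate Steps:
I(Z) = 5 + 6*Z
G(w, m) = 14 (G(w, m) = -2*(5 + 6*(-2)) = -2*(5 - 12) = -2*(-7) = 14)
V(c) = -44/c - c/8 (V(c) = -(352/c + c)/8 = -(c + 352/c)/8 = -44/c - c/8)
286282 + V((-146 + 19) + G(-8, 0*5)) = 286282 + (-44/((-146 + 19) + 14) - ((-146 + 19) + 14)/8) = 286282 + (-44/(-127 + 14) - (-127 + 14)/8) = 286282 + (-44/(-113) - ⅛*(-113)) = 286282 + (-44*(-1/113) + 113/8) = 286282 + (44/113 + 113/8) = 286282 + 13121/904 = 258812049/904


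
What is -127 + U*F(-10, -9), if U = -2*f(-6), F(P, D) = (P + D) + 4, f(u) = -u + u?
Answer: -127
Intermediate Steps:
f(u) = 0
F(P, D) = 4 + D + P (F(P, D) = (D + P) + 4 = 4 + D + P)
U = 0 (U = -2*0 = 0)
-127 + U*F(-10, -9) = -127 + 0*(4 - 9 - 10) = -127 + 0*(-15) = -127 + 0 = -127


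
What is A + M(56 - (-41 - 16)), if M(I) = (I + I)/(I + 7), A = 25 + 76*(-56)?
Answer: -253747/60 ≈ -4229.1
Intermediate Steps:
A = -4231 (A = 25 - 4256 = -4231)
M(I) = 2*I/(7 + I) (M(I) = (2*I)/(7 + I) = 2*I/(7 + I))
A + M(56 - (-41 - 16)) = -4231 + 2*(56 - (-41 - 16))/(7 + (56 - (-41 - 16))) = -4231 + 2*(56 - 1*(-57))/(7 + (56 - 1*(-57))) = -4231 + 2*(56 + 57)/(7 + (56 + 57)) = -4231 + 2*113/(7 + 113) = -4231 + 2*113/120 = -4231 + 2*113*(1/120) = -4231 + 113/60 = -253747/60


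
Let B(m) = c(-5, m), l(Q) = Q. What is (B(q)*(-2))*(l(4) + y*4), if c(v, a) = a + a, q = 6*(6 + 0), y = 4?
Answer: -2880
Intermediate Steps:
q = 36 (q = 6*6 = 36)
c(v, a) = 2*a
B(m) = 2*m
(B(q)*(-2))*(l(4) + y*4) = ((2*36)*(-2))*(4 + 4*4) = (72*(-2))*(4 + 16) = -144*20 = -2880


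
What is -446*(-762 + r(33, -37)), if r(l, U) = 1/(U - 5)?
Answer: 7137115/21 ≈ 3.3986e+5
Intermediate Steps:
r(l, U) = 1/(-5 + U)
-446*(-762 + r(33, -37)) = -446*(-762 + 1/(-5 - 37)) = -446*(-762 + 1/(-42)) = -446*(-762 - 1/42) = -446*(-32005/42) = 7137115/21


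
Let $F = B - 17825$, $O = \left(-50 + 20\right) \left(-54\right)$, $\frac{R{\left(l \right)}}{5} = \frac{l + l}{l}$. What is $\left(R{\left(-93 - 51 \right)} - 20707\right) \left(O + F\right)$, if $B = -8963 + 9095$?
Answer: $332662881$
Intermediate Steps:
$B = 132$
$R{\left(l \right)} = 10$ ($R{\left(l \right)} = 5 \frac{l + l}{l} = 5 \frac{2 l}{l} = 5 \cdot 2 = 10$)
$O = 1620$ ($O = \left(-30\right) \left(-54\right) = 1620$)
$F = -17693$ ($F = 132 - 17825 = -17693$)
$\left(R{\left(-93 - 51 \right)} - 20707\right) \left(O + F\right) = \left(10 - 20707\right) \left(1620 - 17693\right) = \left(-20697\right) \left(-16073\right) = 332662881$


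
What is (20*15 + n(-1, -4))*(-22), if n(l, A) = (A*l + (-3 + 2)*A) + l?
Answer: -6754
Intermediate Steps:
n(l, A) = l - A + A*l (n(l, A) = (A*l - A) + l = (-A + A*l) + l = l - A + A*l)
(20*15 + n(-1, -4))*(-22) = (20*15 + (-1 - 1*(-4) - 4*(-1)))*(-22) = (300 + (-1 + 4 + 4))*(-22) = (300 + 7)*(-22) = 307*(-22) = -6754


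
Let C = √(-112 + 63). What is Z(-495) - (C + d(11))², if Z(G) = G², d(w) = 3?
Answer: 245065 - 42*I ≈ 2.4507e+5 - 42.0*I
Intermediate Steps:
C = 7*I (C = √(-49) = 7*I ≈ 7.0*I)
Z(-495) - (C + d(11))² = (-495)² - (7*I + 3)² = 245025 - (3 + 7*I)²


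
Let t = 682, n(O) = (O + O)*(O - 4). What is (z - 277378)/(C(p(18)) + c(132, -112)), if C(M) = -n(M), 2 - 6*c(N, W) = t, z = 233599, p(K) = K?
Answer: 131337/1852 ≈ 70.916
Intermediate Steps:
n(O) = 2*O*(-4 + O) (n(O) = (2*O)*(-4 + O) = 2*O*(-4 + O))
c(N, W) = -340/3 (c(N, W) = 1/3 - 1/6*682 = 1/3 - 341/3 = -340/3)
C(M) = -2*M*(-4 + M)
(z - 277378)/(C(p(18)) + c(132, -112)) = (233599 - 277378)/(2*18*(4 - 1*18) - 340/3) = -43779/(2*18*(4 - 18) - 340/3) = -43779/(2*18*(-14) - 340/3) = -43779/(-504 - 340/3) = -43779/(-1852/3) = -43779*(-3/1852) = 131337/1852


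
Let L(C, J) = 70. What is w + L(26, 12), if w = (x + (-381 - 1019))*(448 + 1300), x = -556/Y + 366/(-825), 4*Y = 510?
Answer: -34438781986/14025 ≈ -2.4555e+6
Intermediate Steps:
Y = 255/2 (Y = (1/4)*510 = 255/2 ≈ 127.50)
x = -67382/14025 (x = -556/255/2 + 366/(-825) = -556*2/255 + 366*(-1/825) = -1112/255 - 122/275 = -67382/14025 ≈ -4.8044)
w = -34439763736/14025 (w = (-67382/14025 + (-381 - 1019))*(448 + 1300) = (-67382/14025 - 1400)*1748 = -19702382/14025*1748 = -34439763736/14025 ≈ -2.4556e+6)
w + L(26, 12) = -34439763736/14025 + 70 = -34438781986/14025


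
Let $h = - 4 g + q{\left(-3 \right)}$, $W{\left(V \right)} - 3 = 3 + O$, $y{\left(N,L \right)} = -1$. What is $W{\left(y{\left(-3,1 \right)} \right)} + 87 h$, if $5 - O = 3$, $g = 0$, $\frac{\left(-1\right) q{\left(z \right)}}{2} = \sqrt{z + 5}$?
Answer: $8 - 174 \sqrt{2} \approx -238.07$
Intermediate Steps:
$q{\left(z \right)} = - 2 \sqrt{5 + z}$ ($q{\left(z \right)} = - 2 \sqrt{z + 5} = - 2 \sqrt{5 + z}$)
$O = 2$ ($O = 5 - 3 = 2$)
$W{\left(V \right)} = 8$ ($W{\left(V \right)} = 3 + \left(3 + 2\right) = 3 + 5 = 8$)
$h = - 2 \sqrt{2}$ ($h = \left(-4\right) 0 - 2 \sqrt{5 - 3} = 0 - 2 \sqrt{2} = - 2 \sqrt{2} \approx -2.8284$)
$W{\left(y{\left(-3,1 \right)} \right)} + 87 h = 8 + 87 \left(- 2 \sqrt{2}\right) = 8 - 174 \sqrt{2}$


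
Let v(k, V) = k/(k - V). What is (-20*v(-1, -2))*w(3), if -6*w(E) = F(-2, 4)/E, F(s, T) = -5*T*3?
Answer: 200/3 ≈ 66.667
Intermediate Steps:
F(s, T) = -15*T
w(E) = 10/E (w(E) = -(-15*4)/(6*E) = -(-10)/E = 10/E)
(-20*v(-1, -2))*w(3) = (-(-20)/(-1 - 1*(-2)))*(10/3) = (-(-20)/(-1 + 2))*(10*(⅓)) = -(-20)/1*(10/3) = -(-20)*(10/3) = -20*(-1)*(10/3) = 20*(10/3) = 200/3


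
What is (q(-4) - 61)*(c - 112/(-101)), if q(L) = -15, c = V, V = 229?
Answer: -1766316/101 ≈ -17488.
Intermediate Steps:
c = 229
(q(-4) - 61)*(c - 112/(-101)) = (-15 - 61)*(229 - 112/(-101)) = -76*(229 - 112*(-1/101)) = -76*(229 + 112/101) = -76*23241/101 = -1766316/101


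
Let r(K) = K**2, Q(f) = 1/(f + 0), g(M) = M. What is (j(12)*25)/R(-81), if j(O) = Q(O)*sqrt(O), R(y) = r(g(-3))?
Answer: 25*sqrt(3)/54 ≈ 0.80188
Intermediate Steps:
Q(f) = 1/f
R(y) = 9 (R(y) = (-3)**2 = 9)
j(O) = 1/sqrt(O) (j(O) = sqrt(O)/O = 1/sqrt(O))
(j(12)*25)/R(-81) = (25/sqrt(12))/9 = ((sqrt(3)/6)*25)*(1/9) = (25*sqrt(3)/6)*(1/9) = 25*sqrt(3)/54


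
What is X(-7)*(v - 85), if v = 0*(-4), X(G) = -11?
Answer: 935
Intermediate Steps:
v = 0
X(-7)*(v - 85) = -11*(0 - 85) = -11*(-85) = 935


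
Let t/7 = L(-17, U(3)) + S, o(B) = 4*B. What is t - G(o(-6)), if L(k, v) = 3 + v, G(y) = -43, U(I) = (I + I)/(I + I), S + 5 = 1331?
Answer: 9353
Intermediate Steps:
S = 1326 (S = -5 + 1331 = 1326)
U(I) = 1 (U(I) = (2*I)/((2*I)) = (2*I)*(1/(2*I)) = 1)
t = 9310 (t = 7*((3 + 1) + 1326) = 7*(4 + 1326) = 7*1330 = 9310)
t - G(o(-6)) = 9310 - 1*(-43) = 9310 + 43 = 9353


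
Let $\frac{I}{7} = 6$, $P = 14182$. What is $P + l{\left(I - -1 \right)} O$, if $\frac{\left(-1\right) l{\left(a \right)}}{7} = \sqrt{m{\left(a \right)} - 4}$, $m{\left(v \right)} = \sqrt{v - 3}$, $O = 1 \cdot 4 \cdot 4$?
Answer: $14182 - 112 \sqrt{-4 + 2 \sqrt{10}} \approx 14011.0$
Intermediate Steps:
$O = 16$ ($O = 4 \cdot 4 = 16$)
$I = 42$ ($I = 7 \cdot 6 = 42$)
$m{\left(v \right)} = \sqrt{-3 + v}$
$l{\left(a \right)} = - 7 \sqrt{-4 + \sqrt{-3 + a}}$ ($l{\left(a \right)} = - 7 \sqrt{\sqrt{-3 + a} - 4} = - 7 \sqrt{-4 + \sqrt{-3 + a}}$)
$P + l{\left(I - -1 \right)} O = 14182 + - 7 \sqrt{-4 + \sqrt{-3 + \left(42 - -1\right)}} 16 = 14182 + - 7 \sqrt{-4 + \sqrt{-3 + \left(42 + 1\right)}} 16 = 14182 + - 7 \sqrt{-4 + \sqrt{-3 + 43}} \cdot 16 = 14182 + - 7 \sqrt{-4 + \sqrt{40}} \cdot 16 = 14182 + - 7 \sqrt{-4 + 2 \sqrt{10}} \cdot 16 = 14182 - 112 \sqrt{-4 + 2 \sqrt{10}}$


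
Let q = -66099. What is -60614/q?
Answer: 60614/66099 ≈ 0.91702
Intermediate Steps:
-60614/q = -60614/(-66099) = -60614*(-1/66099) = 60614/66099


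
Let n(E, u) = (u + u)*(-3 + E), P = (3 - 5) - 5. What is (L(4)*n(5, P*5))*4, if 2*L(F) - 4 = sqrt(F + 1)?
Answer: -1120 - 280*sqrt(5) ≈ -1746.1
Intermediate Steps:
P = -7 (P = -2 - 5 = -7)
L(F) = 2 + sqrt(1 + F)/2 (L(F) = 2 + sqrt(F + 1)/2 = 2 + sqrt(1 + F)/2)
n(E, u) = 2*u*(-3 + E) (n(E, u) = (2*u)*(-3 + E) = 2*u*(-3 + E))
(L(4)*n(5, P*5))*4 = ((2 + sqrt(1 + 4)/2)*(2*(-7*5)*(-3 + 5)))*4 = ((2 + sqrt(5)/2)*(2*(-35)*2))*4 = ((2 + sqrt(5)/2)*(-140))*4 = (-280 - 70*sqrt(5))*4 = -1120 - 280*sqrt(5)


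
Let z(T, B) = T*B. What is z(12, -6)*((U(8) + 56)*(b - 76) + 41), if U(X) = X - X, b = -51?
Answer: 509112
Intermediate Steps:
U(X) = 0
z(T, B) = B*T
z(12, -6)*((U(8) + 56)*(b - 76) + 41) = (-6*12)*((0 + 56)*(-51 - 76) + 41) = -72*(56*(-127) + 41) = -72*(-7112 + 41) = -72*(-7071) = 509112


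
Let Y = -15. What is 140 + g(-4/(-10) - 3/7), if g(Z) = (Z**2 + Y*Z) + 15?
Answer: 190401/1225 ≈ 155.43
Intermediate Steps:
g(Z) = 15 + Z**2 - 15*Z (g(Z) = (Z**2 - 15*Z) + 15 = 15 + Z**2 - 15*Z)
140 + g(-4/(-10) - 3/7) = 140 + (15 + (-4/(-10) - 3/7)**2 - 15*(-4/(-10) - 3/7)) = 140 + (15 + (-4*(-1/10) - 3*1/7)**2 - 15*(-4*(-1/10) - 3*1/7)) = 140 + (15 + (2/5 - 3/7)**2 - 15*(2/5 - 3/7)) = 140 + (15 + (-1/35)**2 - 15*(-1/35)) = 140 + (15 + 1/1225 + 3/7) = 140 + 18901/1225 = 190401/1225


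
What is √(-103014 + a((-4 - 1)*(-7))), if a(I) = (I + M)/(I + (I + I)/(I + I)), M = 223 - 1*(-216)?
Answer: I*√3708030/6 ≈ 320.94*I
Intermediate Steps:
M = 439 (M = 223 + 216 = 439)
a(I) = (439 + I)/(1 + I) (a(I) = (I + 439)/(I + (I + I)/(I + I)) = (439 + I)/(I + (2*I)/((2*I))) = (439 + I)/(I + (2*I)*(1/(2*I))) = (439 + I)/(I + 1) = (439 + I)/(1 + I))
√(-103014 + a((-4 - 1)*(-7))) = √(-103014 + (439 + (-4 - 1)*(-7))/(1 + (-4 - 1)*(-7))) = √(-103014 + (439 - 5*(-7))/(1 - 5*(-7))) = √(-103014 + (439 + 35)/(1 + 35)) = √(-103014 + 474/36) = √(-103014 + (1/36)*474) = √(-103014 + 79/6) = √(-618005/6) = I*√3708030/6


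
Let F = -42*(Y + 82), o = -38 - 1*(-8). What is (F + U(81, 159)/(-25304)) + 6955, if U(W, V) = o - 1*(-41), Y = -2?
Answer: 90967869/25304 ≈ 3595.0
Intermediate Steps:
o = -30 (o = -38 + 8 = -30)
U(W, V) = 11 (U(W, V) = -30 - 1*(-41) = -30 + 41 = 11)
F = -3360 (F = -42*(-2 + 82) = -42*80 = -3360)
(F + U(81, 159)/(-25304)) + 6955 = (-3360 + 11/(-25304)) + 6955 = (-3360 + 11*(-1/25304)) + 6955 = (-3360 - 11/25304) + 6955 = -85021451/25304 + 6955 = 90967869/25304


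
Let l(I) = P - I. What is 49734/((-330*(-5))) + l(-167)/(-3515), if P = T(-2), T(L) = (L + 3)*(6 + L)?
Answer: 306198/10175 ≈ 30.093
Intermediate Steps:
T(L) = (3 + L)*(6 + L)
P = 4 (P = 18 + (-2)**2 + 9*(-2) = 18 + 4 - 18 = 4)
l(I) = 4 - I
49734/((-330*(-5))) + l(-167)/(-3515) = 49734/((-330*(-5))) + (4 - 1*(-167))/(-3515) = 49734/1650 + (4 + 167)*(-1/3515) = 49734*(1/1650) + 171*(-1/3515) = 8289/275 - 9/185 = 306198/10175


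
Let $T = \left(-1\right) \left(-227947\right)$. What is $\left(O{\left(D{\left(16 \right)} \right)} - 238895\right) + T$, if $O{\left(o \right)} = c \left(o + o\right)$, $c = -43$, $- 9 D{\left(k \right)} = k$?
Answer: $- \frac{97156}{9} \approx -10795.0$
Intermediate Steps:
$D{\left(k \right)} = - \frac{k}{9}$
$T = 227947$
$O{\left(o \right)} = - 86 o$ ($O{\left(o \right)} = - 43 \left(o + o\right) = - 43 \cdot 2 o = - 86 o$)
$\left(O{\left(D{\left(16 \right)} \right)} - 238895\right) + T = \left(- 86 \left(\left(- \frac{1}{9}\right) 16\right) - 238895\right) + 227947 = \left(\left(-86\right) \left(- \frac{16}{9}\right) - 238895\right) + 227947 = \left(\frac{1376}{9} - 238895\right) + 227947 = - \frac{2148679}{9} + 227947 = - \frac{97156}{9}$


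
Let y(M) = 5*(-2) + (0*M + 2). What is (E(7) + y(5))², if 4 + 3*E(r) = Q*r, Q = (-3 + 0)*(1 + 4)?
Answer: 17689/9 ≈ 1965.4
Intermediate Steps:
Q = -15 (Q = -3*5 = -15)
y(M) = -8 (y(M) = -10 + (0 + 2) = -10 + 2 = -8)
E(r) = -4/3 - 5*r (E(r) = -4/3 + (-15*r)/3 = -4/3 - 5*r)
(E(7) + y(5))² = ((-4/3 - 5*7) - 8)² = ((-4/3 - 35) - 8)² = (-109/3 - 8)² = (-133/3)² = 17689/9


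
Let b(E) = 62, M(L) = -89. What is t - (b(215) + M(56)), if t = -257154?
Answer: -257127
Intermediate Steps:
t - (b(215) + M(56)) = -257154 - (62 - 89) = -257154 - 1*(-27) = -257154 + 27 = -257127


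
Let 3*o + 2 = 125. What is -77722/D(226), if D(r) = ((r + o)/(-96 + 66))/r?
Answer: 175651720/89 ≈ 1.9736e+6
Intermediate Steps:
o = 41 (o = -⅔ + (⅓)*125 = -⅔ + 125/3 = 41)
D(r) = (-41/30 - r/30)/r (D(r) = ((r + 41)/(-96 + 66))/r = ((41 + r)/(-30))/r = ((41 + r)*(-1/30))/r = (-41/30 - r/30)/r)
-77722/D(226) = -77722*6780/(-41 - 1*226) = -77722*6780/(-41 - 226) = -77722/((1/30)*(1/226)*(-267)) = -77722/(-89/2260) = -77722*(-2260/89) = 175651720/89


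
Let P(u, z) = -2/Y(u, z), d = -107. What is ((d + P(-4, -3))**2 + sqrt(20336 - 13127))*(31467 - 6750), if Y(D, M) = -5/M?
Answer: 7234196277/25 + 222453*sqrt(89) ≈ 2.9147e+8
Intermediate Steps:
P(u, z) = 2*z/5 (P(u, z) = -2*(-z/5) = -(-2)*z/5 = 2*z/5)
((d + P(-4, -3))**2 + sqrt(20336 - 13127))*(31467 - 6750) = ((-107 + (2/5)*(-3))**2 + sqrt(20336 - 13127))*(31467 - 6750) = ((-107 - 6/5)**2 + sqrt(7209))*24717 = ((-541/5)**2 + 9*sqrt(89))*24717 = (292681/25 + 9*sqrt(89))*24717 = 7234196277/25 + 222453*sqrt(89)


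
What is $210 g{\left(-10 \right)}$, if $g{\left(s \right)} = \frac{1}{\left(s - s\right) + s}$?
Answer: $-21$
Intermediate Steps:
$g{\left(s \right)} = \frac{1}{s}$ ($g{\left(s \right)} = \frac{1}{0 + s} = \frac{1}{s}$)
$210 g{\left(-10 \right)} = \frac{210}{-10} = 210 \left(- \frac{1}{10}\right) = -21$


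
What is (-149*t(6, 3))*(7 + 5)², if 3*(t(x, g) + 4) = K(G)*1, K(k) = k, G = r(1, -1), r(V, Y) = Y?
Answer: 92976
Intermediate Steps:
G = -1
t(x, g) = -13/3 (t(x, g) = -4 + (-1*1)/3 = -4 + (⅓)*(-1) = -4 - ⅓ = -13/3)
(-149*t(6, 3))*(7 + 5)² = (-149*(-13/3))*(7 + 5)² = (1937/3)*12² = (1937/3)*144 = 92976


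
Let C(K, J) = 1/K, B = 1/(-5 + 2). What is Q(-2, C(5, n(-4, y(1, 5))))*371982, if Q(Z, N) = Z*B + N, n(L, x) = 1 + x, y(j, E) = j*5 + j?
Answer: 1611922/5 ≈ 3.2238e+5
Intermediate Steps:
y(j, E) = 6*j (y(j, E) = 5*j + j = 6*j)
B = -⅓ (B = 1/(-3) = -⅓ ≈ -0.33333)
Q(Z, N) = N - Z/3 (Q(Z, N) = Z*(-⅓) + N = -Z/3 + N = N - Z/3)
Q(-2, C(5, n(-4, y(1, 5))))*371982 = (1/5 - ⅓*(-2))*371982 = (⅕ + ⅔)*371982 = (13/15)*371982 = 1611922/5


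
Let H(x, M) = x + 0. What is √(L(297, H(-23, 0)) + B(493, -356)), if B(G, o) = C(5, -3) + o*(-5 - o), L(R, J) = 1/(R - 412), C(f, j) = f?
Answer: I*√1652477090/115 ≈ 353.48*I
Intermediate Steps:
H(x, M) = x
L(R, J) = 1/(-412 + R)
B(G, o) = 5 + o*(-5 - o)
√(L(297, H(-23, 0)) + B(493, -356)) = √(1/(-412 + 297) + (5 - 1*(-356)² - 5*(-356))) = √(1/(-115) + (5 - 1*126736 + 1780)) = √(-1/115 + (5 - 126736 + 1780)) = √(-1/115 - 124951) = √(-14369366/115) = I*√1652477090/115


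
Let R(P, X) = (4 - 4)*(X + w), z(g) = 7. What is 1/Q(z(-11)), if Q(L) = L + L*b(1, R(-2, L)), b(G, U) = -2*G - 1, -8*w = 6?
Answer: -1/14 ≈ -0.071429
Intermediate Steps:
w = -3/4 (w = -1/8*6 = -3/4 ≈ -0.75000)
R(P, X) = 0 (R(P, X) = (4 - 4)*(X - 3/4) = 0*(-3/4 + X) = 0)
b(G, U) = -1 - 2*G
Q(L) = -2*L (Q(L) = L + L*(-1 - 2*1) = L + L*(-1 - 2) = L + L*(-3) = L - 3*L = -2*L)
1/Q(z(-11)) = 1/(-2*7) = 1/(-14) = -1/14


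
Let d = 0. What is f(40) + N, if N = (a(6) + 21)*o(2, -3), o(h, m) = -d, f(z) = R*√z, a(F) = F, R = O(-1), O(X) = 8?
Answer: 16*√10 ≈ 50.596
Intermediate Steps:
R = 8
f(z) = 8*√z
o(h, m) = 0 (o(h, m) = -1*0 = 0)
N = 0 (N = (6 + 21)*0 = 27*0 = 0)
f(40) + N = 8*√40 + 0 = 8*(2*√10) + 0 = 16*√10 + 0 = 16*√10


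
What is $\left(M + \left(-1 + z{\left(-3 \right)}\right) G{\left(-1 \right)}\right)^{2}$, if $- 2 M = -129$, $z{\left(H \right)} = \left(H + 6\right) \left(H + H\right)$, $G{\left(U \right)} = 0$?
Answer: $\frac{16641}{4} \approx 4160.3$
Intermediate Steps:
$z{\left(H \right)} = 2 H \left(6 + H\right)$ ($z{\left(H \right)} = \left(6 + H\right) 2 H = 2 H \left(6 + H\right)$)
$M = \frac{129}{2}$ ($M = \left(- \frac{1}{2}\right) \left(-129\right) = \frac{129}{2} \approx 64.5$)
$\left(M + \left(-1 + z{\left(-3 \right)}\right) G{\left(-1 \right)}\right)^{2} = \left(\frac{129}{2} + \left(-1 + 2 \left(-3\right) \left(6 - 3\right)\right) 0\right)^{2} = \left(\frac{129}{2} + \left(-1 + 2 \left(-3\right) 3\right) 0\right)^{2} = \left(\frac{129}{2} + \left(-1 - 18\right) 0\right)^{2} = \left(\frac{129}{2} - 0\right)^{2} = \left(\frac{129}{2} + 0\right)^{2} = \left(\frac{129}{2}\right)^{2} = \frac{16641}{4}$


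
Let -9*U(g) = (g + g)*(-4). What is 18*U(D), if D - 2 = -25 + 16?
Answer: -112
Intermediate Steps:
D = -7 (D = 2 + (-25 + 16) = 2 - 9 = -7)
U(g) = 8*g/9 (U(g) = -(g + g)*(-4)/9 = -2*g*(-4)/9 = -(-8)*g/9 = 8*g/9)
18*U(D) = 18*((8/9)*(-7)) = 18*(-56/9) = -112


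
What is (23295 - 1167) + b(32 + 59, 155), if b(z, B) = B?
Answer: 22283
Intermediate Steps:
(23295 - 1167) + b(32 + 59, 155) = (23295 - 1167) + 155 = 22128 + 155 = 22283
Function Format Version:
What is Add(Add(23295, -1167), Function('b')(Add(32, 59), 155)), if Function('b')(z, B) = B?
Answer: 22283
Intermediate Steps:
Add(Add(23295, -1167), Function('b')(Add(32, 59), 155)) = Add(Add(23295, -1167), 155) = Add(22128, 155) = 22283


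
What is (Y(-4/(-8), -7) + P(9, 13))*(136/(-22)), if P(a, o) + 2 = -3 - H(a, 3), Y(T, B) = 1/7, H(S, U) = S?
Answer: 6596/77 ≈ 85.662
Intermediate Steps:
Y(T, B) = 1/7
P(a, o) = -5 - a (P(a, o) = -2 + (-3 - a) = -5 - a)
(Y(-4/(-8), -7) + P(9, 13))*(136/(-22)) = (1/7 + (-5 - 1*9))*(136/(-22)) = (1/7 + (-5 - 9))*(136*(-1/22)) = (1/7 - 14)*(-68/11) = -97/7*(-68/11) = 6596/77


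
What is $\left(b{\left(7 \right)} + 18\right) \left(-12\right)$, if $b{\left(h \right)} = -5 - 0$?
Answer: $-156$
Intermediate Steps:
$b{\left(h \right)} = -5$ ($b{\left(h \right)} = -5 + 0 = -5$)
$\left(b{\left(7 \right)} + 18\right) \left(-12\right) = \left(-5 + 18\right) \left(-12\right) = 13 \left(-12\right) = -156$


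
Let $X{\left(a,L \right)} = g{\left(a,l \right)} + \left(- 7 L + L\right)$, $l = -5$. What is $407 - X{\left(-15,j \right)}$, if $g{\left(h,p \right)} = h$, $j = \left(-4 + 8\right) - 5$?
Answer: $416$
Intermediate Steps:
$j = -1$ ($j = 4 - 5 = -1$)
$X{\left(a,L \right)} = a - 6 L$ ($X{\left(a,L \right)} = a + \left(- 7 L + L\right) = a - 6 L$)
$407 - X{\left(-15,j \right)} = 407 - \left(-15 - -6\right) = 407 - \left(-15 + 6\right) = 407 - -9 = 407 + 9 = 416$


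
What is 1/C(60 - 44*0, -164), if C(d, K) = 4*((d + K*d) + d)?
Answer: -1/38880 ≈ -2.5720e-5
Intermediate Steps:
C(d, K) = 8*d + 4*K*d (C(d, K) = 4*(2*d + K*d) = 8*d + 4*K*d)
1/C(60 - 44*0, -164) = 1/(4*(60 - 44*0)*(2 - 164)) = 1/(4*(60 - 1*0)*(-162)) = 1/(4*(60 + 0)*(-162)) = 1/(4*60*(-162)) = 1/(-38880) = -1/38880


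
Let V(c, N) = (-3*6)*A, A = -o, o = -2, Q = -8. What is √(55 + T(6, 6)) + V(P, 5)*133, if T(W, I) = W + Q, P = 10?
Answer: -4788 + √53 ≈ -4780.7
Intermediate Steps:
A = 2 (A = -1*(-2) = 2)
T(W, I) = -8 + W (T(W, I) = W - 8 = -8 + W)
V(c, N) = -36 (V(c, N) = -3*6*2 = -18*2 = -36)
√(55 + T(6, 6)) + V(P, 5)*133 = √(55 + (-8 + 6)) - 36*133 = √(55 - 2) - 4788 = √53 - 4788 = -4788 + √53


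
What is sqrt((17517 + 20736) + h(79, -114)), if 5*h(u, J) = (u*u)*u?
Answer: 4*sqrt(213845)/5 ≈ 369.95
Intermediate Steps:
h(u, J) = u**3/5 (h(u, J) = ((u*u)*u)/5 = (u**2*u)/5 = u**3/5)
sqrt((17517 + 20736) + h(79, -114)) = sqrt((17517 + 20736) + (1/5)*79**3) = sqrt(38253 + (1/5)*493039) = sqrt(38253 + 493039/5) = sqrt(684304/5) = 4*sqrt(213845)/5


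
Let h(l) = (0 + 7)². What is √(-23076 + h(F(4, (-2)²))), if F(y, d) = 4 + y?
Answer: I*√23027 ≈ 151.75*I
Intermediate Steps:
h(l) = 49 (h(l) = 7² = 49)
√(-23076 + h(F(4, (-2)²))) = √(-23076 + 49) = √(-23027) = I*√23027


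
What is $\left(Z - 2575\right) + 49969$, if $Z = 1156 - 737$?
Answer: $47813$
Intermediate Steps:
$Z = 419$ ($Z = 1156 - 737 = 419$)
$\left(Z - 2575\right) + 49969 = \left(419 - 2575\right) + 49969 = -2156 + 49969 = 47813$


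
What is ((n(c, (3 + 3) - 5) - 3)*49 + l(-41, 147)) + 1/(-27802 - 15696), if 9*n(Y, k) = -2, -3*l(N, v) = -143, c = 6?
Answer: -43150025/391482 ≈ -110.22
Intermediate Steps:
l(N, v) = 143/3 (l(N, v) = -⅓*(-143) = 143/3)
n(Y, k) = -2/9 (n(Y, k) = (⅑)*(-2) = -2/9)
((n(c, (3 + 3) - 5) - 3)*49 + l(-41, 147)) + 1/(-27802 - 15696) = ((-2/9 - 3)*49 + 143/3) + 1/(-27802 - 15696) = (-29/9*49 + 143/3) + 1/(-43498) = (-1421/9 + 143/3) - 1/43498 = -992/9 - 1/43498 = -43150025/391482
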